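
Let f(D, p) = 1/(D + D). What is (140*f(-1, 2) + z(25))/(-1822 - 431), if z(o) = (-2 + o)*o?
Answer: -505/2253 ≈ -0.22415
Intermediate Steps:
z(o) = o*(-2 + o)
f(D, p) = 1/(2*D)
(140*f(-1, 2) + z(25))/(-1822 - 431) = (140*((1/2)/(-1)) + 25*(-2 + 25))/(-1822 - 431) = (140*((1/2)*(-1)) + 25*23)/(-2253) = (140*(-1/2) + 575)*(-1/2253) = (-70 + 575)*(-1/2253) = 505*(-1/2253) = -505/2253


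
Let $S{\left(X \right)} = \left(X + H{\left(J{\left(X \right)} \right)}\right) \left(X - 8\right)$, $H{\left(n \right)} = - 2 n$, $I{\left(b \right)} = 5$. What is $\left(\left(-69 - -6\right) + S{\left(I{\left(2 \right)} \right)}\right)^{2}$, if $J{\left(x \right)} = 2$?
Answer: $4356$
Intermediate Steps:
$S{\left(X \right)} = \left(-8 + X\right) \left(-4 + X\right)$ ($S{\left(X \right)} = \left(X - 4\right) \left(X - 8\right) = \left(X - 4\right) \left(-8 + X\right) = \left(-4 + X\right) \left(-8 + X\right) = \left(-8 + X\right) \left(-4 + X\right)$)
$\left(\left(-69 - -6\right) + S{\left(I{\left(2 \right)} \right)}\right)^{2} = \left(\left(-69 - -6\right) + \left(32 + 5^{2} - 60\right)\right)^{2} = \left(\left(-69 + 6\right) + \left(32 + 25 - 60\right)\right)^{2} = \left(-63 - 3\right)^{2} = \left(-66\right)^{2} = 4356$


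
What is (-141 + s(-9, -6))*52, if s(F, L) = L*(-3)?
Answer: -6396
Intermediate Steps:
s(F, L) = -3*L
(-141 + s(-9, -6))*52 = (-141 - 3*(-6))*52 = (-141 + 18)*52 = -123*52 = -6396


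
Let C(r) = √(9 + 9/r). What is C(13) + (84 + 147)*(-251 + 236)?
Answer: -3465 + 3*√182/13 ≈ -3461.9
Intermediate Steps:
C(13) + (84 + 147)*(-251 + 236) = 3*√((1 + 13)/13) + (84 + 147)*(-251 + 236) = 3*√((1/13)*14) + 231*(-15) = 3*√(14/13) - 3465 = 3*(√182/13) - 3465 = 3*√182/13 - 3465 = -3465 + 3*√182/13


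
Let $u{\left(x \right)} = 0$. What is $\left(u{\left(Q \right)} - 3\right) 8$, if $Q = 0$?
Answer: $-24$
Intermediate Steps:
$\left(u{\left(Q \right)} - 3\right) 8 = \left(0 - 3\right) 8 = \left(-3\right) 8 = -24$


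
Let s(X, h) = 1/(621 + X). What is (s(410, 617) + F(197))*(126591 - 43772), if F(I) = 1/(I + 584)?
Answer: 13642548/73201 ≈ 186.37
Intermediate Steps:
F(I) = 1/(584 + I)
(s(410, 617) + F(197))*(126591 - 43772) = (1/(621 + 410) + 1/(584 + 197))*(126591 - 43772) = (1/1031 + 1/781)*82819 = (1812/805211)*82819 = 13642548/73201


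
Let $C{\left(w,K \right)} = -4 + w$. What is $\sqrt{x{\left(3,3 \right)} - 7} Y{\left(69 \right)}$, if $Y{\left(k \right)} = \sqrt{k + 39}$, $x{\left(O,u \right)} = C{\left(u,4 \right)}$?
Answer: $12 i \sqrt{6} \approx 29.394 i$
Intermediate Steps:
$x{\left(O,u \right)} = -4 + u$
$Y{\left(k \right)} = \sqrt{39 + k}$
$\sqrt{x{\left(3,3 \right)} - 7} Y{\left(69 \right)} = \sqrt{\left(-4 + 3\right) - 7} \sqrt{39 + 69} = \sqrt{-1 - 7} \sqrt{108} = \sqrt{-8} \cdot 6 \sqrt{3} = 2 i \sqrt{2} \cdot 6 \sqrt{3} = 12 i \sqrt{6}$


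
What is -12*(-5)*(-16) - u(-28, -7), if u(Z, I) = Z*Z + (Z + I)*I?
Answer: -1989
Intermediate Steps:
u(Z, I) = Z² + I*(I + Z) (u(Z, I) = Z² + (I + Z)*I = Z² + I*(I + Z))
-12*(-5)*(-16) - u(-28, -7) = -12*(-5)*(-16) - ((-7)² + (-28)² - 7*(-28)) = 60*(-16) - (49 + 784 + 196) = -960 - 1*1029 = -960 - 1029 = -1989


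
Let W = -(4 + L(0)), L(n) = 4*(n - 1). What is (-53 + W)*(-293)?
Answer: 15529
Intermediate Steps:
L(n) = -4 + 4*n (L(n) = 4*(-1 + n) = -4 + 4*n)
W = 0 (W = -(4 + (-4 + 4*0)) = -(4 + (-4 + 0)) = -(4 - 4) = -1*0 = 0)
(-53 + W)*(-293) = (-53 + 0)*(-293) = -53*(-293) = 15529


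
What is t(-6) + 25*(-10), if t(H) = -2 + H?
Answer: -258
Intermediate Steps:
t(-6) + 25*(-10) = (-2 - 6) + 25*(-10) = -8 - 250 = -258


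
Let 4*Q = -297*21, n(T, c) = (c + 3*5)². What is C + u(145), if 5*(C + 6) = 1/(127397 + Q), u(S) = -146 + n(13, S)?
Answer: 64046381244/2516755 ≈ 25448.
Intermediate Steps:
n(T, c) = (15 + c)² (n(T, c) = (c + 15)² = (15 + c)²)
Q = -6237/4 (Q = (-297*21)/4 = (¼)*(-6237) = -6237/4 ≈ -1559.3)
u(S) = -146 + (15 + S)²
C = -15100526/2516755 (C = -6 + 1/(5*(127397 - 6237/4)) = -6 + 1/(5*(503351/4)) = -6 + (⅕)*(4/503351) = -6 + 4/2516755 = -15100526/2516755 ≈ -6.0000)
C + u(145) = -15100526/2516755 + (-146 + (15 + 145)²) = -15100526/2516755 + (-146 + 160²) = -15100526/2516755 + (-146 + 25600) = -15100526/2516755 + 25454 = 64046381244/2516755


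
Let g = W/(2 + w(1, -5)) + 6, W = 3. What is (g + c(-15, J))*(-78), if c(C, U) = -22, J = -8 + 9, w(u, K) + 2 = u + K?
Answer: 2613/2 ≈ 1306.5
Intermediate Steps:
w(u, K) = -2 + K + u (w(u, K) = -2 + (u + K) = -2 + (K + u) = -2 + K + u)
J = 1
g = 21/4 (g = 3/(2 + (-2 - 5 + 1)) + 6 = 3/(2 - 6) + 6 = 3/(-4) + 6 = -¼*3 + 6 = -¾ + 6 = 21/4 ≈ 5.2500)
(g + c(-15, J))*(-78) = (21/4 - 22)*(-78) = -67/4*(-78) = 2613/2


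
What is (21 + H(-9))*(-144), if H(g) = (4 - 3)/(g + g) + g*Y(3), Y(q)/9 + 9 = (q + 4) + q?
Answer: 8648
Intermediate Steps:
Y(q) = -45 + 18*q (Y(q) = -81 + 9*((q + 4) + q) = -81 + 9*((4 + q) + q) = -81 + 9*(4 + 2*q) = -81 + (36 + 18*q) = -45 + 18*q)
H(g) = 1/(2*g) + 9*g (H(g) = (4 - 3)/(g + g) + g*(-45 + 18*3) = 1/(2*g) + g*(-45 + 54) = 1*(1/(2*g)) + g*9 = 1/(2*g) + 9*g)
(21 + H(-9))*(-144) = (21 + ((½)/(-9) + 9*(-9)))*(-144) = (21 + ((½)*(-⅑) - 81))*(-144) = (21 + (-1/18 - 81))*(-144) = (21 - 1459/18)*(-144) = -1081/18*(-144) = 8648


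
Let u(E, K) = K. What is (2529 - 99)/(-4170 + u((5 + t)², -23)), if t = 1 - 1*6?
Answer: -2430/4193 ≈ -0.57954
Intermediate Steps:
t = -5 (t = 1 - 6 = -5)
(2529 - 99)/(-4170 + u((5 + t)², -23)) = (2529 - 99)/(-4170 - 23) = 2430/(-4193) = 2430*(-1/4193) = -2430/4193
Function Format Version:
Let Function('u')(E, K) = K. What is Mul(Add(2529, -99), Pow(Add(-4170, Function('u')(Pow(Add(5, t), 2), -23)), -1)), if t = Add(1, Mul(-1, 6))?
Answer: Rational(-2430, 4193) ≈ -0.57954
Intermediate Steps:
t = -5 (t = Add(1, -6) = -5)
Mul(Add(2529, -99), Pow(Add(-4170, Function('u')(Pow(Add(5, t), 2), -23)), -1)) = Mul(Add(2529, -99), Pow(Add(-4170, -23), -1)) = Mul(2430, Pow(-4193, -1)) = Mul(2430, Rational(-1, 4193)) = Rational(-2430, 4193)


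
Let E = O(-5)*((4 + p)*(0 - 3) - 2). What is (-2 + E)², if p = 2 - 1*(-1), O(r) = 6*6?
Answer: 688900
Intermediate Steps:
O(r) = 36
p = 3 (p = 2 + 1 = 3)
E = -828 (E = 36*((4 + 3)*(0 - 3) - 2) = 36*(7*(-3) - 2) = 36*(-21 - 2) = 36*(-23) = -828)
(-2 + E)² = (-2 - 828)² = (-830)² = 688900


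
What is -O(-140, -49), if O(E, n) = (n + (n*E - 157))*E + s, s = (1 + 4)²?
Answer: 931535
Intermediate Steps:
s = 25 (s = 5² = 25)
O(E, n) = 25 + E*(-157 + n + E*n) (O(E, n) = (n + (n*E - 157))*E + 25 = (n + (E*n - 157))*E + 25 = (n + (-157 + E*n))*E + 25 = (-157 + n + E*n)*E + 25 = E*(-157 + n + E*n) + 25 = 25 + E*(-157 + n + E*n))
-O(-140, -49) = -(25 - 157*(-140) - 140*(-49) - 49*(-140)²) = -(25 + 21980 + 6860 - 49*19600) = -(25 + 21980 + 6860 - 960400) = -1*(-931535) = 931535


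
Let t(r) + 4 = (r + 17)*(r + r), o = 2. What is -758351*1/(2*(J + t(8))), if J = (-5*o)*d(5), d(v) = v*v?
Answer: -758351/292 ≈ -2597.1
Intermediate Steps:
d(v) = v²
t(r) = -4 + 2*r*(17 + r) (t(r) = -4 + (r + 17)*(r + r) = -4 + (17 + r)*(2*r) = -4 + 2*r*(17 + r))
J = -250 (J = -5*2*5² = -10*25 = -250)
-758351*1/(2*(J + t(8))) = -758351*1/(2*(-250 + (-4 + 2*8² + 34*8))) = -758351*1/(2*(-250 + (-4 + 2*64 + 272))) = -758351*1/(2*(-250 + (-4 + 128 + 272))) = -758351*1/(2*(-250 + 396)) = -758351/(146*2) = -758351/292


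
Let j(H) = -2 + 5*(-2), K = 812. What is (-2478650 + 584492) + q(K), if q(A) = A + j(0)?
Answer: -1893358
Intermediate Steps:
j(H) = -12 (j(H) = -2 - 10 = -12)
q(A) = -12 + A (q(A) = A - 12 = -12 + A)
(-2478650 + 584492) + q(K) = (-2478650 + 584492) + (-12 + 812) = -1894158 + 800 = -1893358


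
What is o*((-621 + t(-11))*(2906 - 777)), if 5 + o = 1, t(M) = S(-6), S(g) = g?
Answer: 5339532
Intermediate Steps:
t(M) = -6
o = -4 (o = -5 + 1 = -4)
o*((-621 + t(-11))*(2906 - 777)) = -4*(-621 - 6)*(2906 - 777) = -(-2508)*2129 = -4*(-1334883) = 5339532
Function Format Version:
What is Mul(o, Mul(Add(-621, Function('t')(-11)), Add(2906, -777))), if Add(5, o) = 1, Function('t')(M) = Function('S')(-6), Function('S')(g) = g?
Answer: 5339532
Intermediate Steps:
Function('t')(M) = -6
o = -4 (o = Add(-5, 1) = -4)
Mul(o, Mul(Add(-621, Function('t')(-11)), Add(2906, -777))) = Mul(-4, Mul(Add(-621, -6), Add(2906, -777))) = Mul(-4, Mul(-627, 2129)) = Mul(-4, -1334883) = 5339532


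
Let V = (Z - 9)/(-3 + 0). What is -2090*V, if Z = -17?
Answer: -54340/3 ≈ -18113.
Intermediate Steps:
V = 26/3 (V = (-17 - 9)/(-3 + 0) = -26/(-3) = -26*(-⅓) = 26/3 ≈ 8.6667)
-2090*V = -2090*26/3 = -54340/3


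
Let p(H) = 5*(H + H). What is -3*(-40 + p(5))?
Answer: -30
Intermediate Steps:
p(H) = 10*H (p(H) = 5*(2*H) = 10*H)
-3*(-40 + p(5)) = -3*(-40 + 10*5) = -3*(-40 + 50) = -3*10 = -30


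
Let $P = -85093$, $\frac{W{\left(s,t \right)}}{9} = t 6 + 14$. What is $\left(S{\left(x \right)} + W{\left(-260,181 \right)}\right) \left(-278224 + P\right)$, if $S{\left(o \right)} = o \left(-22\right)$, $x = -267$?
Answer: $-5730962358$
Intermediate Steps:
$S{\left(o \right)} = - 22 o$
$W{\left(s,t \right)} = 126 + 54 t$ ($W{\left(s,t \right)} = 9 \left(t 6 + 14\right) = 9 \left(6 t + 14\right) = 9 \left(14 + 6 t\right) = 126 + 54 t$)
$\left(S{\left(x \right)} + W{\left(-260,181 \right)}\right) \left(-278224 + P\right) = \left(\left(-22\right) \left(-267\right) + \left(126 + 54 \cdot 181\right)\right) \left(-278224 - 85093\right) = \left(5874 + \left(126 + 9774\right)\right) \left(-363317\right) = \left(5874 + 9900\right) \left(-363317\right) = 15774 \left(-363317\right) = -5730962358$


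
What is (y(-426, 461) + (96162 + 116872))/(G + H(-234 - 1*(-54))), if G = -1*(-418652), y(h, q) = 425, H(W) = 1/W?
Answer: 38422620/75357359 ≈ 0.50987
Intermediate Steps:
G = 418652
(y(-426, 461) + (96162 + 116872))/(G + H(-234 - 1*(-54))) = (425 + (96162 + 116872))/(418652 + 1/(-234 - 1*(-54))) = (425 + 213034)/(418652 + 1/(-234 + 54)) = 213459/(418652 + 1/(-180)) = 213459/(418652 - 1/180) = 213459/(75357359/180) = 213459*(180/75357359) = 38422620/75357359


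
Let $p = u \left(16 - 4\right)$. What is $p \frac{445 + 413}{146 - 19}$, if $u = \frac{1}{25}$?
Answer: $\frac{10296}{3175} \approx 3.2428$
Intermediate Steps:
$u = \frac{1}{25} \approx 0.04$
$p = \frac{12}{25}$ ($p = \frac{16 - 4}{25} = \frac{1}{25} \cdot 12 = \frac{12}{25} \approx 0.48$)
$p \frac{445 + 413}{146 - 19} = \frac{12 \frac{445 + 413}{146 - 19}}{25} = \frac{12 \cdot \frac{858}{127}}{25} = \frac{12 \cdot 858 \cdot \frac{1}{127}}{25} = \frac{12}{25} \cdot \frac{858}{127} = \frac{10296}{3175}$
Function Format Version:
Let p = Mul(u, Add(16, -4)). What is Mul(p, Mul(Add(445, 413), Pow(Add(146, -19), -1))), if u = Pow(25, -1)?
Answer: Rational(10296, 3175) ≈ 3.2428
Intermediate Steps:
u = Rational(1, 25) ≈ 0.040000
p = Rational(12, 25) (p = Mul(Rational(1, 25), Add(16, -4)) = Mul(Rational(1, 25), 12) = Rational(12, 25) ≈ 0.48000)
Mul(p, Mul(Add(445, 413), Pow(Add(146, -19), -1))) = Mul(Rational(12, 25), Mul(Add(445, 413), Pow(Add(146, -19), -1))) = Mul(Rational(12, 25), Mul(858, Pow(127, -1))) = Mul(Rational(12, 25), Mul(858, Rational(1, 127))) = Mul(Rational(12, 25), Rational(858, 127)) = Rational(10296, 3175)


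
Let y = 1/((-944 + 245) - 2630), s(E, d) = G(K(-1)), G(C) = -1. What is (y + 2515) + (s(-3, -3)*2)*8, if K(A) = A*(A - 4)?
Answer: 8319170/3329 ≈ 2499.0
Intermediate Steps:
K(A) = A*(-4 + A)
s(E, d) = -1
y = -1/3329 (y = 1/(-699 - 2630) = 1/(-3329) = -1/3329 ≈ -0.00030039)
(y + 2515) + (s(-3, -3)*2)*8 = (-1/3329 + 2515) - 1*2*8 = 8372434/3329 - 2*8 = 8372434/3329 - 16 = 8319170/3329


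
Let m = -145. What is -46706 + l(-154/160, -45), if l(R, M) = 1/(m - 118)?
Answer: -12283679/263 ≈ -46706.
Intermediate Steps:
l(R, M) = -1/263 (l(R, M) = 1/(-145 - 118) = 1/(-263) = -1/263)
-46706 + l(-154/160, -45) = -46706 - 1/263 = -12283679/263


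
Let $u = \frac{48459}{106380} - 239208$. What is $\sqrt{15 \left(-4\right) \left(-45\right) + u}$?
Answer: $\frac{i \sqrt{8260759164095}}{5910} \approx 486.32 i$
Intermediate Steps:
$u = - \frac{8482299527}{35460}$ ($u = 48459 \cdot \frac{1}{106380} - 239208 = \frac{16153}{35460} - 239208 = - \frac{8482299527}{35460} \approx -2.3921 \cdot 10^{5}$)
$\sqrt{15 \left(-4\right) \left(-45\right) + u} = \sqrt{15 \left(-4\right) \left(-45\right) - \frac{8482299527}{35460}} = \sqrt{\left(-60\right) \left(-45\right) - \frac{8482299527}{35460}} = \sqrt{2700 - \frac{8482299527}{35460}} = \sqrt{- \frac{8386557527}{35460}} = \frac{i \sqrt{8260759164095}}{5910}$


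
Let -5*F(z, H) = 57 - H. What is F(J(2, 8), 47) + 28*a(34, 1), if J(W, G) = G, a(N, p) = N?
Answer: 950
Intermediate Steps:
F(z, H) = -57/5 + H/5 (F(z, H) = -(57 - H)/5 = -57/5 + H/5)
F(J(2, 8), 47) + 28*a(34, 1) = (-57/5 + (⅕)*47) + 28*34 = (-57/5 + 47/5) + 952 = -2 + 952 = 950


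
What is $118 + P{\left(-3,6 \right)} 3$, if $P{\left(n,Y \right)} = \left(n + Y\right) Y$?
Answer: $172$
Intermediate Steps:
$P{\left(n,Y \right)} = Y \left(Y + n\right)$ ($P{\left(n,Y \right)} = \left(Y + n\right) Y = Y \left(Y + n\right)$)
$118 + P{\left(-3,6 \right)} 3 = 118 + 6 \left(6 - 3\right) 3 = 118 + 6 \cdot 3 \cdot 3 = 118 + 18 \cdot 3 = 118 + 54 = 172$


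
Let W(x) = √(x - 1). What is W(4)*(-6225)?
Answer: -6225*√3 ≈ -10782.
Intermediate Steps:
W(x) = √(-1 + x)
W(4)*(-6225) = √(-1 + 4)*(-6225) = √3*(-6225) = -6225*√3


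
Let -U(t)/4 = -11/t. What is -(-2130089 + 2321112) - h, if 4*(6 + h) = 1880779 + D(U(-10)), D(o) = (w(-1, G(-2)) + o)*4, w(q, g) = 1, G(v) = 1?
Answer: -13224167/20 ≈ -6.6121e+5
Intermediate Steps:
U(t) = 44/t (U(t) = -(-44)/t = 44/t)
D(o) = 4 + 4*o (D(o) = (1 + o)*4 = 4 + 4*o)
h = 9403707/20 (h = -6 + (1880779 + (4 + 4*(44/(-10))))/4 = -6 + (1880779 + (4 + 4*(44*(-1/10))))/4 = -6 + (1880779 + (4 + 4*(-22/5)))/4 = -6 + (1880779 + (4 - 88/5))/4 = -6 + (1880779 - 68/5)/4 = -6 + (1/4)*(9403827/5) = -6 + 9403827/20 = 9403707/20 ≈ 4.7019e+5)
-(-2130089 + 2321112) - h = -(-2130089 + 2321112) - 1*9403707/20 = -1*191023 - 9403707/20 = -191023 - 9403707/20 = -13224167/20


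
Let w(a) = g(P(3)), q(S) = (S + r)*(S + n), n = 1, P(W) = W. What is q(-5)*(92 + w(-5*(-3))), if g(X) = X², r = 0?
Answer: 2020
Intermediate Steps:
q(S) = S*(1 + S) (q(S) = (S + 0)*(S + 1) = S*(1 + S))
w(a) = 9 (w(a) = 3² = 9)
q(-5)*(92 + w(-5*(-3))) = (-5*(1 - 5))*(92 + 9) = -5*(-4)*101 = 20*101 = 2020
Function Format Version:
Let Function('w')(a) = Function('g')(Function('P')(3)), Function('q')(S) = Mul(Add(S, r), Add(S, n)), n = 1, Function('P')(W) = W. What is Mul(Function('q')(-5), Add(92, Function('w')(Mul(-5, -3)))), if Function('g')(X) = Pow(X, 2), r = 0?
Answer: 2020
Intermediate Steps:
Function('q')(S) = Mul(S, Add(1, S)) (Function('q')(S) = Mul(Add(S, 0), Add(S, 1)) = Mul(S, Add(1, S)))
Function('w')(a) = 9 (Function('w')(a) = Pow(3, 2) = 9)
Mul(Function('q')(-5), Add(92, Function('w')(Mul(-5, -3)))) = Mul(Mul(-5, Add(1, -5)), Add(92, 9)) = Mul(Mul(-5, -4), 101) = Mul(20, 101) = 2020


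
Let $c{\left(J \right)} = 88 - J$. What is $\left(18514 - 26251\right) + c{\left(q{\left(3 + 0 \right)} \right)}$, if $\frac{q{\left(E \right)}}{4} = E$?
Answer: $-7661$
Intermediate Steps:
$q{\left(E \right)} = 4 E$
$\left(18514 - 26251\right) + c{\left(q{\left(3 + 0 \right)} \right)} = \left(18514 - 26251\right) + \left(88 - 4 \left(3 + 0\right)\right) = -7737 + \left(88 - 4 \cdot 3\right) = -7737 + \left(88 - 12\right) = -7737 + 76 = -7661$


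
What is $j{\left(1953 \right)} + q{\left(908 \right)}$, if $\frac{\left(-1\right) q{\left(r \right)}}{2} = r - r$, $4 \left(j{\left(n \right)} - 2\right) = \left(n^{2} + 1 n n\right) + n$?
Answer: $\frac{7630379}{4} \approx 1.9076 \cdot 10^{6}$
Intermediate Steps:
$j{\left(n \right)} = 2 + \frac{n^{2}}{2} + \frac{n}{4}$ ($j{\left(n \right)} = 2 + \frac{\left(n^{2} + 1 n n\right) + n}{4} = 2 + \frac{\left(n^{2} + n n\right) + n}{4} = 2 + \frac{\left(n^{2} + n^{2}\right) + n}{4} = 2 + \frac{2 n^{2} + n}{4} = 2 + \frac{n + 2 n^{2}}{4} = 2 + \left(\frac{n^{2}}{2} + \frac{n}{4}\right) = 2 + \frac{n^{2}}{2} + \frac{n}{4}$)
$q{\left(r \right)} = 0$ ($q{\left(r \right)} = - 2 \left(r - r\right) = \left(-2\right) 0 = 0$)
$j{\left(1953 \right)} + q{\left(908 \right)} = \left(2 + \frac{1953^{2}}{2} + \frac{1}{4} \cdot 1953\right) + 0 = \left(2 + \frac{1}{2} \cdot 3814209 + \frac{1953}{4}\right) + 0 = \left(2 + \frac{3814209}{2} + \frac{1953}{4}\right) + 0 = \frac{7630379}{4} + 0 = \frac{7630379}{4}$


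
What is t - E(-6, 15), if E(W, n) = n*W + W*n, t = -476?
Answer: -296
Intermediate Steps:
E(W, n) = 2*W*n (E(W, n) = W*n + W*n = 2*W*n)
t - E(-6, 15) = -476 - 2*(-6)*15 = -476 - 1*(-180) = -476 + 180 = -296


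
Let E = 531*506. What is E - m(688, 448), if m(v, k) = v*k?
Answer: -39538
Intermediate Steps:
m(v, k) = k*v
E = 268686
E - m(688, 448) = 268686 - 448*688 = 268686 - 1*308224 = 268686 - 308224 = -39538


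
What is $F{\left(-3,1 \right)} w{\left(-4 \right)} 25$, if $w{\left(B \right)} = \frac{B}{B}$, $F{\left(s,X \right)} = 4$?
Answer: $100$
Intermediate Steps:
$w{\left(B \right)} = 1$
$F{\left(-3,1 \right)} w{\left(-4 \right)} 25 = 4 \cdot 1 \cdot 25 = 4 \cdot 25 = 100$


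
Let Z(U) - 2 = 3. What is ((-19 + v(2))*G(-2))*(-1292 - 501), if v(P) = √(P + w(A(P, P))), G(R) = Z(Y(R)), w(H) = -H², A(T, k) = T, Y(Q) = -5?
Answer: 170335 - 8965*I*√2 ≈ 1.7034e+5 - 12678.0*I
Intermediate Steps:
Z(U) = 5 (Z(U) = 2 + 3 = 5)
G(R) = 5
v(P) = √(P - P²)
((-19 + v(2))*G(-2))*(-1292 - 501) = ((-19 + √(2*(1 - 1*2)))*5)*(-1292 - 501) = ((-19 + √(2*(1 - 2)))*5)*(-1793) = ((-19 + √(2*(-1)))*5)*(-1793) = ((-19 + √(-2))*5)*(-1793) = ((-19 + I*√2)*5)*(-1793) = (-95 + 5*I*√2)*(-1793) = 170335 - 8965*I*√2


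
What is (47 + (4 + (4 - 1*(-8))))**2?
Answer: 3969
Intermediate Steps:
(47 + (4 + (4 - 1*(-8))))**2 = (47 + (4 + (4 + 8)))**2 = (47 + (4 + 12))**2 = (47 + 16)**2 = 63**2 = 3969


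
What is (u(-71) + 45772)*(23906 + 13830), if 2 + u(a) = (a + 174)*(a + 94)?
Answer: 1816573304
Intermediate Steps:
u(a) = -2 + (94 + a)*(174 + a) (u(a) = -2 + (a + 174)*(a + 94) = -2 + (174 + a)*(94 + a) = -2 + (94 + a)*(174 + a))
(u(-71) + 45772)*(23906 + 13830) = ((16354 + (-71)² + 268*(-71)) + 45772)*(23906 + 13830) = ((16354 + 5041 - 19028) + 45772)*37736 = (2367 + 45772)*37736 = 48139*37736 = 1816573304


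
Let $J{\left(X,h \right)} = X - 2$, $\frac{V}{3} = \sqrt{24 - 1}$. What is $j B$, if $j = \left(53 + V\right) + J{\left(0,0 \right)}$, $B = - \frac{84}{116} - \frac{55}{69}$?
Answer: $- \frac{51748}{667} - \frac{3044 \sqrt{23}}{667} \approx -99.47$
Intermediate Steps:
$V = 3 \sqrt{23}$ ($V = 3 \sqrt{24 - 1} = 3 \sqrt{23} \approx 14.387$)
$J{\left(X,h \right)} = -2 + X$
$B = - \frac{3044}{2001}$ ($B = \left(-84\right) \frac{1}{116} - \frac{55}{69} = - \frac{21}{29} - \frac{55}{69} = - \frac{3044}{2001} \approx -1.5212$)
$j = 51 + 3 \sqrt{23}$ ($j = \left(53 + 3 \sqrt{23}\right) + \left(-2 + 0\right) = \left(53 + 3 \sqrt{23}\right) - 2 = 51 + 3 \sqrt{23} \approx 65.387$)
$j B = \left(51 + 3 \sqrt{23}\right) \left(- \frac{3044}{2001}\right) = - \frac{51748}{667} - \frac{3044 \sqrt{23}}{667}$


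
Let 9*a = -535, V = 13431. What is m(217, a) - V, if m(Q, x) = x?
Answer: -121414/9 ≈ -13490.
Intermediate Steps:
a = -535/9 (a = (⅑)*(-535) = -535/9 ≈ -59.444)
m(217, a) - V = -535/9 - 1*13431 = -535/9 - 13431 = -121414/9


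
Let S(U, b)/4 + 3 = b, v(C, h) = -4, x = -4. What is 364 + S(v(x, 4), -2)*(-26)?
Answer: 884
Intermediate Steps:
S(U, b) = -12 + 4*b
364 + S(v(x, 4), -2)*(-26) = 364 + (-12 + 4*(-2))*(-26) = 364 + (-12 - 8)*(-26) = 364 - 20*(-26) = 364 + 520 = 884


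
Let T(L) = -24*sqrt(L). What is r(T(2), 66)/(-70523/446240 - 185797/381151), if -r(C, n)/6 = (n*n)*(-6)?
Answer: -26672021484387840/109789965253 ≈ -2.4294e+5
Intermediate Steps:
r(C, n) = 36*n**2 (r(C, n) = -6*n*n*(-6) = -6*n**2*(-6) = -(-36)*n**2 = 36*n**2)
r(T(2), 66)/(-70523/446240 - 185797/381151) = (36*66**2)/(-70523/446240 - 185797/381151) = (36*4356)/(-70523*1/446240 - 185797*1/381151) = 156816/(-70523/446240 - 185797/381151) = 156816/(-109789965253/170084822240) = 156816*(-170084822240/109789965253) = -26672021484387840/109789965253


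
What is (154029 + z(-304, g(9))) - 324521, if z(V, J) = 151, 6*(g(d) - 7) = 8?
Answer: -170341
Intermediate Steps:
g(d) = 25/3 (g(d) = 7 + (⅙)*8 = 7 + 4/3 = 25/3)
(154029 + z(-304, g(9))) - 324521 = (154029 + 151) - 324521 = 154180 - 324521 = -170341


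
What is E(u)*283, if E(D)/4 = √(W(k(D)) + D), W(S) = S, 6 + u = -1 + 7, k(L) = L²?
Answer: 0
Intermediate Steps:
u = 0 (u = -6 + (-1 + 7) = -6 + 6 = 0)
E(D) = 4*√(D + D²) (E(D) = 4*√(D² + D) = 4*√(D + D²))
E(u)*283 = (4*√(0*(1 + 0)))*283 = (4*√(0*1))*283 = (4*√0)*283 = (4*0)*283 = 0*283 = 0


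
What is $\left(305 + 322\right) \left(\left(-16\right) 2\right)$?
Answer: $-20064$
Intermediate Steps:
$\left(305 + 322\right) \left(\left(-16\right) 2\right) = 627 \left(-32\right) = -20064$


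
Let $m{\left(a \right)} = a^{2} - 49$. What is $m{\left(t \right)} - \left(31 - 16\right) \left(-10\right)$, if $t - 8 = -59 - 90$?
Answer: $19982$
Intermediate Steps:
$t = -141$ ($t = 8 - 149 = -141$)
$m{\left(a \right)} = -49 + a^{2}$
$m{\left(t \right)} - \left(31 - 16\right) \left(-10\right) = \left(-49 + \left(-141\right)^{2}\right) - \left(31 - 16\right) \left(-10\right) = \left(-49 + 19881\right) - 15 \left(-10\right) = 19832 - -150 = 19832 + 150 = 19982$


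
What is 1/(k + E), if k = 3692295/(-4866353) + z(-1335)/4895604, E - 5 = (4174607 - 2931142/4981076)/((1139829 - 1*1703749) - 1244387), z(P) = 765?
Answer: 1986924962762800483566948/3840417743618537897094215 ≈ 0.51737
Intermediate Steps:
E = 4040423530945/1501219099722 (E = 5 + (4174607 - 2931142/4981076)/((1139829 - 1*1703749) - 1244387) = 5 + (4174607 - 2931142*1/4981076)/((1139829 - 1703749) - 1244387) = 5 + (4174607 - 1465571/2490538)/(-563920 - 1244387) = 5 + (10397015902995/2490538)/(-1808307) = 5 + (10397015902995/2490538)*(-1/1808307) = 5 - 3465671967665/1501219099722 = 4040423530945/1501219099722 ≈ 2.6914)
k = -2008032379015/2647081912468 (k = 3692295/(-4866353) + 765/4895604 = 3692295*(-1/4866353) + 765*(1/4895604) = -3692295/4866353 + 85/543956 = -2008032379015/2647081912468 ≈ -0.75858)
1/(k + E) = 1/(-2008032379015/2647081912468 + 4040423530945/1501219099722) = 1/(3840417743618537897094215/1986924962762800483566948) = 1986924962762800483566948/3840417743618537897094215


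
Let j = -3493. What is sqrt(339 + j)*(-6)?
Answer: -6*I*sqrt(3154) ≈ -336.96*I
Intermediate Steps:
sqrt(339 + j)*(-6) = sqrt(339 - 3493)*(-6) = sqrt(-3154)*(-6) = (I*sqrt(3154))*(-6) = -6*I*sqrt(3154)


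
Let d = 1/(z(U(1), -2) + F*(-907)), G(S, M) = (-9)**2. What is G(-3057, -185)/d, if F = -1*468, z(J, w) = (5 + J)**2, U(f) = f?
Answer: 34385472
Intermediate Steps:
G(S, M) = 81
F = -468
d = 1/424512 (d = 1/((5 + 1)**2 - 468*(-907)) = 1/(6**2 + 424476) = 1/(36 + 424476) = 1/424512 ≈ 2.3556e-6)
G(-3057, -185)/d = 81/(1/424512) = 81*424512 = 34385472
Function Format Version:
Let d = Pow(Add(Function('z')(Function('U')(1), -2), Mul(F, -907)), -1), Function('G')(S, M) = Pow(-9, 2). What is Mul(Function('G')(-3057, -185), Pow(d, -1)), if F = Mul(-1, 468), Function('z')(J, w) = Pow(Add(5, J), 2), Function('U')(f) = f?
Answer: 34385472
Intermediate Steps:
Function('G')(S, M) = 81
F = -468
d = Rational(1, 424512) (d = Pow(Add(Pow(Add(5, 1), 2), Mul(-468, -907)), -1) = Pow(Add(Pow(6, 2), 424476), -1) = Pow(Add(36, 424476), -1) = Pow(424512, -1) = Rational(1, 424512) ≈ 2.3556e-6)
Mul(Function('G')(-3057, -185), Pow(d, -1)) = Mul(81, Pow(Rational(1, 424512), -1)) = Mul(81, 424512) = 34385472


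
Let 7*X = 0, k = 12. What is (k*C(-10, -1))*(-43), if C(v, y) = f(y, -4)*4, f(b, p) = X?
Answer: 0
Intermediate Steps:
X = 0 (X = (⅐)*0 = 0)
f(b, p) = 0
C(v, y) = 0 (C(v, y) = 0*4 = 0)
(k*C(-10, -1))*(-43) = (12*0)*(-43) = 0*(-43) = 0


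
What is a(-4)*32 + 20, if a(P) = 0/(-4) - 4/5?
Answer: -28/5 ≈ -5.6000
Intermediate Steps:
a(P) = -⅘ (a(P) = 0*(-¼) - 4*⅕ = 0 - ⅘ = -⅘)
a(-4)*32 + 20 = -⅘*32 + 20 = -128/5 + 20 = -28/5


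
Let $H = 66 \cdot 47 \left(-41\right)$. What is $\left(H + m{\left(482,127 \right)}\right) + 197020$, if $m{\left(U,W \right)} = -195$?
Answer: $69643$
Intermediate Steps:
$H = -127182$ ($H = 3102 \left(-41\right) = -127182$)
$\left(H + m{\left(482,127 \right)}\right) + 197020 = \left(-127182 - 195\right) + 197020 = -127377 + 197020 = 69643$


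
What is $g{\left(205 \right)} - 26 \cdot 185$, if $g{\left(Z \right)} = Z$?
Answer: $-4605$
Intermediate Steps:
$g{\left(205 \right)} - 26 \cdot 185 = 205 - 26 \cdot 185 = 205 - 4810 = -4605$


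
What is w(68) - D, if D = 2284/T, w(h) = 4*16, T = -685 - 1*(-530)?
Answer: 12204/155 ≈ 78.735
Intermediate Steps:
T = -155 (T = -685 + 530 = -155)
w(h) = 64
D = -2284/155 (D = 2284/(-155) = 2284*(-1/155) = -2284/155 ≈ -14.735)
w(68) - D = 64 - 1*(-2284/155) = 64 + 2284/155 = 12204/155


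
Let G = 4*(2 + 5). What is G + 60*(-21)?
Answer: -1232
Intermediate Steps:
G = 28 (G = 4*7 = 28)
G + 60*(-21) = 28 + 60*(-21) = 28 - 1260 = -1232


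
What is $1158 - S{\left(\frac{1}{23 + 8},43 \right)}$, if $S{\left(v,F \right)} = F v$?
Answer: $\frac{35855}{31} \approx 1156.6$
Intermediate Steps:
$1158 - S{\left(\frac{1}{23 + 8},43 \right)} = 1158 - \frac{43}{23 + 8} = 1158 - \frac{43}{31} = \frac{35855}{31}$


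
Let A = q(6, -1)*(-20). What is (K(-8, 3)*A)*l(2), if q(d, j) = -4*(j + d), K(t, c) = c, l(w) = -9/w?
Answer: -5400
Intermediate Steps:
q(d, j) = -4*d - 4*j (q(d, j) = -4*(d + j) = -4*d - 4*j)
A = 400 (A = (-4*6 - 4*(-1))*(-20) = (-24 + 4)*(-20) = -20*(-20) = 400)
(K(-8, 3)*A)*l(2) = (3*400)*(-9/2) = 1200*(-9*½) = 1200*(-9/2) = -5400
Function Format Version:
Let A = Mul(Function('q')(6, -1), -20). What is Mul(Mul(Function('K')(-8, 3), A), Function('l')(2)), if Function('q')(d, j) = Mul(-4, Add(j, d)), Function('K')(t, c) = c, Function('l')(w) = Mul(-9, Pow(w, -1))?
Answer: -5400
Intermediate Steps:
Function('q')(d, j) = Add(Mul(-4, d), Mul(-4, j)) (Function('q')(d, j) = Mul(-4, Add(d, j)) = Add(Mul(-4, d), Mul(-4, j)))
A = 400 (A = Mul(Add(Mul(-4, 6), Mul(-4, -1)), -20) = Mul(Add(-24, 4), -20) = Mul(-20, -20) = 400)
Mul(Mul(Function('K')(-8, 3), A), Function('l')(2)) = Mul(Mul(3, 400), Mul(-9, Pow(2, -1))) = Mul(1200, Mul(-9, Rational(1, 2))) = Mul(1200, Rational(-9, 2)) = -5400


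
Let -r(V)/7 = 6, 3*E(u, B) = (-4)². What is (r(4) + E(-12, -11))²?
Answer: 12100/9 ≈ 1344.4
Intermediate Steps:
E(u, B) = 16/3 (E(u, B) = (⅓)*(-4)² = (⅓)*16 = 16/3)
r(V) = -42 (r(V) = -7*6 = -42)
(r(4) + E(-12, -11))² = (-42 + 16/3)² = (-110/3)² = 12100/9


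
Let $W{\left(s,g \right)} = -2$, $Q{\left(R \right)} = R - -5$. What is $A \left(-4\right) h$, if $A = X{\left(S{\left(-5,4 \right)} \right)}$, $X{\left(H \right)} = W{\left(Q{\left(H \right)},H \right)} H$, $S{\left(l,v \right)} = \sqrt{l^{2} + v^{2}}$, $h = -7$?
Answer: $- 56 \sqrt{41} \approx -358.58$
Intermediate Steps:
$Q{\left(R \right)} = 5 + R$ ($Q{\left(R \right)} = R + 5 = 5 + R$)
$X{\left(H \right)} = - 2 H$
$A = - 2 \sqrt{41}$ ($A = - 2 \sqrt{\left(-5\right)^{2} + 4^{2}} = - 2 \sqrt{25 + 16} = - 2 \sqrt{41} \approx -12.806$)
$A \left(-4\right) h = - 2 \sqrt{41} \left(-4\right) \left(-7\right) = 8 \sqrt{41} \left(-7\right) = - 56 \sqrt{41}$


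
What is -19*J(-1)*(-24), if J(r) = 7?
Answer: 3192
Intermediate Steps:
-19*J(-1)*(-24) = -19*7*(-24) = -133*(-24) = 3192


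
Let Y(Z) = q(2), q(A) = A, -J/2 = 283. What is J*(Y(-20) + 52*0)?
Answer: -1132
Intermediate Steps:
J = -566 (J = -2*283 = -566)
Y(Z) = 2
J*(Y(-20) + 52*0) = -566*(2 + 52*0) = -566*(2 + 0) = -566*2 = -1132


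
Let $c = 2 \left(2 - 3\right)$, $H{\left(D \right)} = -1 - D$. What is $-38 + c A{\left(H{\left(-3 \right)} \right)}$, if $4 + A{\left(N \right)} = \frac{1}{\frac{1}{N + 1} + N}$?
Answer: $- \frac{216}{7} \approx -30.857$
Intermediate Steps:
$A{\left(N \right)} = -4 + \frac{1}{N + \frac{1}{1 + N}}$ ($A{\left(N \right)} = -4 + \frac{1}{\frac{1}{N + 1} + N} = -4 + \frac{1}{\frac{1}{1 + N} + N} = -4 + \frac{1}{N + \frac{1}{1 + N}}$)
$c = -2$ ($c = 2 \left(-1\right) = -2$)
$-38 + c A{\left(H{\left(-3 \right)} \right)} = -38 - 2 \frac{-3 - 4 \left(-1 - -3\right)^{2} - 3 \left(-1 - -3\right)}{1 - -2 + \left(-1 - -3\right)^{2}} = -38 - 2 \frac{-3 - 4 \left(-1 + 3\right)^{2} - 3 \left(-1 + 3\right)}{1 + \left(-1 + 3\right) + \left(-1 + 3\right)^{2}} = -38 - 2 \frac{-3 - 4 \cdot 2^{2} - 6}{1 + 2 + 2^{2}} = -38 - 2 \frac{-3 - 16 - 6}{1 + 2 + 4} = -38 - 2 \frac{-3 - 16 - 6}{7} = -38 - 2 \cdot \frac{1}{7} \left(-25\right) = -38 - - \frac{50}{7} = -38 + \frac{50}{7} = - \frac{216}{7}$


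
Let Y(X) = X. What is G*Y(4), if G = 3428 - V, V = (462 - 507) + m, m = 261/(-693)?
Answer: 1069800/77 ≈ 13894.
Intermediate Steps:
m = -29/77 (m = 261*(-1/693) = -29/77 ≈ -0.37662)
V = -3494/77 (V = (462 - 507) - 29/77 = -45 - 29/77 = -3494/77 ≈ -45.377)
G = 267450/77 (G = 3428 - 1*(-3494/77) = 3428 + 3494/77 = 267450/77 ≈ 3473.4)
G*Y(4) = (267450/77)*4 = 1069800/77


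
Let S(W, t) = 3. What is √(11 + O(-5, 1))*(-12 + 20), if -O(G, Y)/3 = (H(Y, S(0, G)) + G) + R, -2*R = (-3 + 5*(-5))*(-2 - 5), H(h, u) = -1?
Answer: 8*√323 ≈ 143.78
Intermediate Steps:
R = -98 (R = -(-3 + 5*(-5))*(-2 - 5)/2 = -(-3 - 25)*(-7)/2 = -(-14)*(-7) = -½*196 = -98)
O(G, Y) = 297 - 3*G (O(G, Y) = -3*((-1 + G) - 98) = -3*(-99 + G) = 297 - 3*G)
√(11 + O(-5, 1))*(-12 + 20) = √(11 + (297 - 3*(-5)))*(-12 + 20) = √(11 + (297 + 15))*8 = √(11 + 312)*8 = √323*8 = 8*√323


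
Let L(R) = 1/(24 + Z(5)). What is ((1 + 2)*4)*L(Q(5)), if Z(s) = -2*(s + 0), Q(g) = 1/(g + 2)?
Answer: 6/7 ≈ 0.85714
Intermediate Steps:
Q(g) = 1/(2 + g)
Z(s) = -2*s
L(R) = 1/14 (L(R) = 1/(24 - 2*5) = 1/(24 - 10) = 1/14)
((1 + 2)*4)*L(Q(5)) = ((1 + 2)*4)*(1/14) = (3*4)*(1/14) = 12*(1/14) = 6/7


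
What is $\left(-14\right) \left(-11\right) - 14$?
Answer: $140$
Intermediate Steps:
$\left(-14\right) \left(-11\right) - 14 = 154 - 14 = 140$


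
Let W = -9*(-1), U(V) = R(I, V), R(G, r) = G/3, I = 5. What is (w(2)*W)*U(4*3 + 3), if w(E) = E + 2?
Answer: 60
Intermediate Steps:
R(G, r) = G/3 (R(G, r) = G*(1/3) = G/3)
U(V) = 5/3 (U(V) = (1/3)*5 = 5/3)
w(E) = 2 + E
W = 9
(w(2)*W)*U(4*3 + 3) = ((2 + 2)*9)*(5/3) = (4*9)*(5/3) = 36*(5/3) = 60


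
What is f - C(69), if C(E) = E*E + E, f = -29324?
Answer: -34154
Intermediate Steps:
C(E) = E + E² (C(E) = E² + E = E + E²)
f - C(69) = -29324 - 69*(1 + 69) = -29324 - 69*70 = -29324 - 1*4830 = -29324 - 4830 = -34154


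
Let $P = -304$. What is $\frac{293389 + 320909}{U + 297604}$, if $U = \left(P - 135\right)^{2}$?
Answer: $\frac{614298}{490325} \approx 1.2528$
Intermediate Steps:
$U = 192721$ ($U = \left(-304 - 135\right)^{2} = \left(-439\right)^{2} = 192721$)
$\frac{293389 + 320909}{U + 297604} = \frac{293389 + 320909}{192721 + 297604} = \frac{614298}{490325}$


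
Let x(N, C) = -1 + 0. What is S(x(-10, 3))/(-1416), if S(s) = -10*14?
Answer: 35/354 ≈ 0.098870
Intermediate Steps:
x(N, C) = -1
S(s) = -140
S(x(-10, 3))/(-1416) = -140/(-1416) = -140*(-1/1416) = 35/354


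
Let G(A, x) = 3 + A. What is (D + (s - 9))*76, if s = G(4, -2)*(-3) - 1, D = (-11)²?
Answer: 6840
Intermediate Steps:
D = 121
s = -22 (s = (3 + 4)*(-3) - 1 = 7*(-3) - 1 = -21 - 1 = -22)
(D + (s - 9))*76 = (121 + (-22 - 9))*76 = (121 - 31)*76 = 90*76 = 6840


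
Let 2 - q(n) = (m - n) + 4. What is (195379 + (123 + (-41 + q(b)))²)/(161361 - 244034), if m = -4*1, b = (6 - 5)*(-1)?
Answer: -202268/82673 ≈ -2.4466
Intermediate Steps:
b = -1 (b = 1*(-1) = -1)
m = -4
q(n) = 2 + n (q(n) = 2 - ((-4 - n) + 4) = 2 - (-1)*n = 2 + n)
(195379 + (123 + (-41 + q(b)))²)/(161361 - 244034) = (195379 + (123 + (-41 + (2 - 1)))²)/(161361 - 244034) = (195379 + (123 + (-41 + 1))²)/(-82673) = (195379 + (123 - 40)²)*(-1/82673) = (195379 + 83²)*(-1/82673) = (195379 + 6889)*(-1/82673) = 202268*(-1/82673) = -202268/82673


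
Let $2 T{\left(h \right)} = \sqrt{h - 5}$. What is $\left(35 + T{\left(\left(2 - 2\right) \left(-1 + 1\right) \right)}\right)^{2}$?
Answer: $\frac{\left(70 + i \sqrt{5}\right)^{2}}{4} \approx 1223.8 + 78.262 i$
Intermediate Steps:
$T{\left(h \right)} = \frac{\sqrt{-5 + h}}{2}$ ($T{\left(h \right)} = \frac{\sqrt{h - 5}}{2} = \frac{\sqrt{-5 + h}}{2}$)
$\left(35 + T{\left(\left(2 - 2\right) \left(-1 + 1\right) \right)}\right)^{2} = \left(35 + \frac{\sqrt{-5 + \left(2 - 2\right) \left(-1 + 1\right)}}{2}\right)^{2} = \left(35 + \frac{\sqrt{-5 + 0 \cdot 0}}{2}\right)^{2} = \left(35 + \frac{\sqrt{-5 + 0}}{2}\right)^{2} = \left(35 + \frac{\sqrt{-5}}{2}\right)^{2} = \left(35 + \frac{i \sqrt{5}}{2}\right)^{2}$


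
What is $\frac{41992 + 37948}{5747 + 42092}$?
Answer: $\frac{79940}{47839} \approx 1.671$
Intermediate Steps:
$\frac{41992 + 37948}{5747 + 42092} = \frac{79940}{47839}$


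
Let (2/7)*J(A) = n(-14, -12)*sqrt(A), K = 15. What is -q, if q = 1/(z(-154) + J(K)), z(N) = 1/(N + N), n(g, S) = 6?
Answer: -308/627525359 - 1992144*sqrt(15)/627525359 ≈ -0.012296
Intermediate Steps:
J(A) = 21*sqrt(A) (J(A) = 7*(6*sqrt(A))/2 = 21*sqrt(A))
z(N) = 1/(2*N)
q = 1/(-1/308 + 21*sqrt(15)) (q = 1/((1/2)/(-154) + 21*sqrt(15)) = 1/((1/2)*(-1/154) + 21*sqrt(15)) = 1/(-1/308 + 21*sqrt(15)) ≈ 0.012296)
-q = -(308/627525359 + 1992144*sqrt(15)/627525359) = -308/627525359 - 1992144*sqrt(15)/627525359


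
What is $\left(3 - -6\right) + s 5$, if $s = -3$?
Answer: $-6$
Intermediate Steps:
$\left(3 - -6\right) + s 5 = \left(3 - -6\right) - 15 = \left(3 + 6\right) - 15 = 9 - 15 = -6$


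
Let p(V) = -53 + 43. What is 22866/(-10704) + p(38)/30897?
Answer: -117766307/55120248 ≈ -2.1365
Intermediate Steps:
p(V) = -10
22866/(-10704) + p(38)/30897 = 22866/(-10704) - 10/30897 = 22866*(-1/10704) - 10*1/30897 = -3811/1784 - 10/30897 = -117766307/55120248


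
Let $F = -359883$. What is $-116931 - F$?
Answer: $242952$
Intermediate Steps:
$-116931 - F = -116931 - -359883 = -116931 + 359883 = 242952$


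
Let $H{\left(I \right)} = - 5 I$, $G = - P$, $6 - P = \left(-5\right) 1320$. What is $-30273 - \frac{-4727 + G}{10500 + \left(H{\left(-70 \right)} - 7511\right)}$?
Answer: $- \frac{14438602}{477} \approx -30270.0$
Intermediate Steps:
$P = 6606$ ($P = 6 - \left(-5\right) 1320 = 6 - -6600 = 6 + 6600 = 6606$)
$G = -6606$ ($G = \left(-1\right) 6606 = -6606$)
$-30273 - \frac{-4727 + G}{10500 + \left(H{\left(-70 \right)} - 7511\right)} = -30273 - \frac{-4727 - 6606}{10500 - 7161} = -30273 - - \frac{11333}{10500 + \left(350 - 7511\right)} = -30273 - - \frac{11333}{10500 - 7161} = -30273 - - \frac{11333}{3339} = -30273 - \left(-11333\right) \frac{1}{3339} = -30273 - - \frac{1619}{477} = -30273 + \frac{1619}{477} = - \frac{14438602}{477}$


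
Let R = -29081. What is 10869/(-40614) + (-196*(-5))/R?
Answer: -118627703/393698578 ≈ -0.30132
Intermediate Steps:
10869/(-40614) + (-196*(-5))/R = 10869/(-40614) - 196*(-5)/(-29081) = 10869*(-1/40614) + 980*(-1/29081) = -3623/13538 - 980/29081 = -118627703/393698578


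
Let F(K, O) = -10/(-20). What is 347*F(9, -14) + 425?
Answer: 1197/2 ≈ 598.50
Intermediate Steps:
F(K, O) = ½ (F(K, O) = -10*(-1/20) = ½)
347*F(9, -14) + 425 = 347*(½) + 425 = 347/2 + 425 = 1197/2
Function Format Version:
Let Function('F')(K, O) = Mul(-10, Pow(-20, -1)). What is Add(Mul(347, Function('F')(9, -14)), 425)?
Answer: Rational(1197, 2) ≈ 598.50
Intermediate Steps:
Function('F')(K, O) = Rational(1, 2) (Function('F')(K, O) = Mul(-10, Rational(-1, 20)) = Rational(1, 2))
Add(Mul(347, Function('F')(9, -14)), 425) = Add(Mul(347, Rational(1, 2)), 425) = Add(Rational(347, 2), 425) = Rational(1197, 2)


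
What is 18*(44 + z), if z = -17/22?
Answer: 8559/11 ≈ 778.09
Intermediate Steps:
z = -17/22 (z = -17*1/22 = -17/22 ≈ -0.77273)
18*(44 + z) = 18*(44 - 17/22) = 18*(951/22) = 8559/11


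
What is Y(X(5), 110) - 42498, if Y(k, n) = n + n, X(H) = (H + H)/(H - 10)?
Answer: -42278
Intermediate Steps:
X(H) = 2*H/(-10 + H) (X(H) = (2*H)/(-10 + H) = 2*H/(-10 + H))
Y(k, n) = 2*n
Y(X(5), 110) - 42498 = 2*110 - 42498 = 220 - 42498 = -42278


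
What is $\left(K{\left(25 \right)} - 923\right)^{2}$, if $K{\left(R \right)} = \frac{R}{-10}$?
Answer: $\frac{3426201}{4} \approx 8.5655 \cdot 10^{5}$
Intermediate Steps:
$K{\left(R \right)} = - \frac{R}{10}$ ($K{\left(R \right)} = R \left(- \frac{1}{10}\right) = - \frac{R}{10}$)
$\left(K{\left(25 \right)} - 923\right)^{2} = \left(\left(- \frac{1}{10}\right) 25 - 923\right)^{2} = \left(- \frac{5}{2} - 923\right)^{2} = \left(- \frac{1851}{2}\right)^{2} = \frac{3426201}{4}$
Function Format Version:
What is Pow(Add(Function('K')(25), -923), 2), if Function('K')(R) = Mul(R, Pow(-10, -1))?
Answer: Rational(3426201, 4) ≈ 8.5655e+5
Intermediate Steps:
Function('K')(R) = Mul(Rational(-1, 10), R) (Function('K')(R) = Mul(R, Rational(-1, 10)) = Mul(Rational(-1, 10), R))
Pow(Add(Function('K')(25), -923), 2) = Pow(Add(Mul(Rational(-1, 10), 25), -923), 2) = Pow(Add(Rational(-5, 2), -923), 2) = Pow(Rational(-1851, 2), 2) = Rational(3426201, 4)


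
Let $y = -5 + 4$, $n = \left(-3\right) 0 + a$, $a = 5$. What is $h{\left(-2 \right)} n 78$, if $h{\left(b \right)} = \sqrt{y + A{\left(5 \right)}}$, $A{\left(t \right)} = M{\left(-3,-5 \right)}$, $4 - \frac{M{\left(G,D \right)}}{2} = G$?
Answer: $390 \sqrt{13} \approx 1406.2$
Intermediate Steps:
$M{\left(G,D \right)} = 8 - 2 G$
$A{\left(t \right)} = 14$ ($A{\left(t \right)} = 8 - -6 = 8 + 6 = 14$)
$n = 5$ ($n = \left(-3\right) 0 + 5 = 0 + 5 = 5$)
$y = -1$
$h{\left(b \right)} = \sqrt{13}$ ($h{\left(b \right)} = \sqrt{-1 + 14} = \sqrt{13}$)
$h{\left(-2 \right)} n 78 = \sqrt{13} \cdot 5 \cdot 78 = 5 \sqrt{13} \cdot 78 = 390 \sqrt{13}$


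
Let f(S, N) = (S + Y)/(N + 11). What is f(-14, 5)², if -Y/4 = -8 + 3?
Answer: 9/64 ≈ 0.14063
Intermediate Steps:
Y = 20 (Y = -4*(-8 + 3) = -4*(-5) = 20)
f(S, N) = (20 + S)/(11 + N) (f(S, N) = (S + 20)/(N + 11) = (20 + S)/(11 + N))
f(-14, 5)² = ((20 - 14)/(11 + 5))² = (6/16)² = ((1/16)*6)² = (3/8)² = 9/64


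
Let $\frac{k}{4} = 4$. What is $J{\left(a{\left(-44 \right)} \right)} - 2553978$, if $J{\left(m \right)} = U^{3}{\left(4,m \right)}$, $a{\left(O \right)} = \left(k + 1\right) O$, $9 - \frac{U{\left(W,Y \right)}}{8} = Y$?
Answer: $222102069638$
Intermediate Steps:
$k = 16$ ($k = 4 \cdot 4 = 16$)
$U{\left(W,Y \right)} = 72 - 8 Y$
$a{\left(O \right)} = 17 O$ ($a{\left(O \right)} = \left(16 + 1\right) O = 17 O$)
$J{\left(m \right)} = \left(72 - 8 m\right)^{3}$
$J{\left(a{\left(-44 \right)} \right)} - 2553978 = - 512 \left(-9 + 17 \left(-44\right)\right)^{3} - 2553978 = - 512 \left(-9 - 748\right)^{3} - 2553978 = - 512 \left(-757\right)^{3} - 2553978 = \left(-512\right) \left(-433798093\right) - 2553978 = 222104623616 - 2553978 = 222102069638$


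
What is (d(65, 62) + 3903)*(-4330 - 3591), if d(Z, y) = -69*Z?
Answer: 4610022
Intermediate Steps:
(d(65, 62) + 3903)*(-4330 - 3591) = (-69*65 + 3903)*(-4330 - 3591) = (-4485 + 3903)*(-7921) = -582*(-7921) = 4610022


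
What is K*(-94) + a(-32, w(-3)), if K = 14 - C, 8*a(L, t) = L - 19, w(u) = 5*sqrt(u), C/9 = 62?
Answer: 409037/8 ≈ 51130.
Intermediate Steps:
C = 558 (C = 9*62 = 558)
a(L, t) = -19/8 + L/8 (a(L, t) = (L - 19)/8 = (-19 + L)/8 = -19/8 + L/8)
K = -544 (K = 14 - 1*558 = 14 - 558 = -544)
K*(-94) + a(-32, w(-3)) = -544*(-94) + (-19/8 + (1/8)*(-32)) = 51136 + (-19/8 - 4) = 51136 - 51/8 = 409037/8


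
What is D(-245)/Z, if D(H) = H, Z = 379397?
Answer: -245/379397 ≈ -0.00064576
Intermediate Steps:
D(-245)/Z = -245/379397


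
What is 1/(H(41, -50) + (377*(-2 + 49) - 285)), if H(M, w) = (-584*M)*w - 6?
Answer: 1/1214628 ≈ 8.2330e-7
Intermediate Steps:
H(M, w) = -6 - 584*M*w (H(M, w) = -584*M*w - 6 = -6 - 584*M*w)
1/(H(41, -50) + (377*(-2 + 49) - 285)) = 1/((-6 - 584*41*(-50)) + (377*(-2 + 49) - 285)) = 1/((-6 + 1197200) + (377*47 - 285)) = 1/(1197194 + (17719 - 285)) = 1/(1197194 + 17434) = 1/1214628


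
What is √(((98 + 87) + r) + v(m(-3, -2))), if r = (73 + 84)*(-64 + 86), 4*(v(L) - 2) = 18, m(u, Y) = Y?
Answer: √14582/2 ≈ 60.378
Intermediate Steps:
v(L) = 13/2 (v(L) = 2 + (¼)*18 = 2 + 9/2 = 13/2)
r = 3454 (r = 157*22 = 3454)
√(((98 + 87) + r) + v(m(-3, -2))) = √(((98 + 87) + 3454) + 13/2) = √((185 + 3454) + 13/2) = √(3639 + 13/2) = √(7291/2) = √14582/2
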